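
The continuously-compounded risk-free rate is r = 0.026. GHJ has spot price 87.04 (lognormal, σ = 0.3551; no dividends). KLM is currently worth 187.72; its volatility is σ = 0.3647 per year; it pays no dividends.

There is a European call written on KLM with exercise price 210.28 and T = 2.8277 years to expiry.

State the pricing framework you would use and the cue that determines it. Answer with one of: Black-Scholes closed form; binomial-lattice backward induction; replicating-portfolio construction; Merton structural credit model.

Key observation: a European-exercise option on KLM struck at 210.28 — a GBM underlying with constant parameters — admits an analytic price: the data contain no early exercise, no discrete tree, no debt structure.

framework: Black-Scholes closed form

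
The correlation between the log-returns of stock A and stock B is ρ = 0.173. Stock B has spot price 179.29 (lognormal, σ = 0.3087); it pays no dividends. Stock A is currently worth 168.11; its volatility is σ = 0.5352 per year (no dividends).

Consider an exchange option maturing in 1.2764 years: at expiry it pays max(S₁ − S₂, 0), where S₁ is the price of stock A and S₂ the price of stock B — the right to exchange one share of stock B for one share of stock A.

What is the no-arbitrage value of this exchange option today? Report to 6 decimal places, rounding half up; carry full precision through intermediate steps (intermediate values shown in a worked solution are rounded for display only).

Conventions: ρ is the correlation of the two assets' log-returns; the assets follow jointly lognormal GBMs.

σ_eff = √(σ₁² + σ₂² − 2ρσ₁σ₂) = √(0.5352² + 0.3087² − 2·0.173·0.5352·0.3087) = 0.569710
d₁ = (ln(S₁/S₂) + (q₂ − q₁ + σ_eff²/2)T) / (σ_eff√T) = (ln(168.11/179.29) + (0.0 − 0.0 + 0.162285)·1.2764) / 0.643647 = 0.221790
d₂ = d₁ − σ_eff√T = 0.221790 − 0.643647 = -0.421857
N(d₁) = 0.587761,  N(d₂) = 0.336565
V = S₁·e^{−q₁T}·N(d₁) − S₂·e^{−q₂T}·N(d₂) = 98.808559 − 60.342711 = 38.465849
Key observation: the rate r is irrelevant here: denominating values in stock B turns the exchange into a ratio option on S₁/S₂, and discounting at r drops out.

exchange price = 38.465849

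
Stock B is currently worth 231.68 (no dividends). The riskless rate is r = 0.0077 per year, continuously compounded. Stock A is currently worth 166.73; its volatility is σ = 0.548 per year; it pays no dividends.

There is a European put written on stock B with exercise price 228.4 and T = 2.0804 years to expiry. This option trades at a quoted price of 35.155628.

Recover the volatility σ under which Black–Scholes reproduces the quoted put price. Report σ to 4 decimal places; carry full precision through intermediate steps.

At σ = 0.2955 the Black–Scholes value reproduces the quote:
σ√T = 0.2955·√2.0804 = 0.426217
d₁ = (ln(S/K) + (r+σ²/2)T) / (σ√T) = (ln(231.68/228.4) + (0.0077+0.2955²/2)·2.0804) / 0.426217 = (0.014259 + 0.106850) / 0.426217 = 0.284147
d₂ = d₁ − σ√T = 0.284147 − 0.426217 = -0.142070
e^{−rT} = 0.984109
N(−d₁) = 0.388149,  N(−d₂) = 0.556488
V = K·e^{−rT}·N(−d₂) − S·N(−d₁) = 125.081975 − 89.926347 = 35.155628 (the quoted price), and the Black–Scholes price is strictly increasing in σ, so σ is unique

sigma = 0.2955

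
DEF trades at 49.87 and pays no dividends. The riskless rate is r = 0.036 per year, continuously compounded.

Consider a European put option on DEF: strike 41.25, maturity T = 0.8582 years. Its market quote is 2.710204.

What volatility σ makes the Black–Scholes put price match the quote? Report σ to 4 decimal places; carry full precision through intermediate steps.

At σ = 0.3944 the Black–Scholes value reproduces the quote:
σ√T = 0.3944·√0.8582 = 0.365369
d₁ = (ln(S/K) + (r+σ²/2)T) / (σ√T) = (ln(49.87/41.25) + (0.036+0.3944²/2)·0.8582) / 0.365369 = (0.189769 + 0.097642) / 0.365369 = 0.786633
d₂ = d₁ − σ√T = 0.786633 − 0.365369 = 0.421264
e^{−rT} = 0.969577
N(−d₁) = 0.215748,  N(−d₂) = 0.336781
V = K·e^{−rT}·N(−d₂) − S·N(−d₁) = 13.469582 − 10.759378 = 2.710204 (matching the quote); vega is positive throughout, so no other σ reproduces this price

sigma = 0.3944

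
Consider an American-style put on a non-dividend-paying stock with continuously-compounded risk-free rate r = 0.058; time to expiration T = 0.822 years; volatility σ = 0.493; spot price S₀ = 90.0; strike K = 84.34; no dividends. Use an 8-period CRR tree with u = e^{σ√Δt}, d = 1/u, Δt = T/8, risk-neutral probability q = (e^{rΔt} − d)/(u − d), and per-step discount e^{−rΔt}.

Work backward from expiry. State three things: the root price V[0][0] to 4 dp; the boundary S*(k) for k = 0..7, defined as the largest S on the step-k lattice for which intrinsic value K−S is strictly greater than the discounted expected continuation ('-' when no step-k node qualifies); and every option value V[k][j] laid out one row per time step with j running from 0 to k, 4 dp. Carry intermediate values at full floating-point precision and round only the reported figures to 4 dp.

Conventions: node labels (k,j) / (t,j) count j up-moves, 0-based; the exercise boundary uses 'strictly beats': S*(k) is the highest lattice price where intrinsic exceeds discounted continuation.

price = 11.1340
boundary = - - - - 47.8319 56.0207 47.8319 56.0207
tree:
11.1340
15.7643 6.2447
21.6460 9.5739 2.7074
28.6851 14.2722 4.5915 0.6951
36.5081 20.5476 7.6355 1.3432 0.0000
43.5000 28.3193 12.3645 2.5956 0.0000 0.0000
49.4698 36.5081 19.2740 5.0156 0.0000 0.0000 0.0000
54.5669 43.5000 28.3193 9.6920 0.0000 0.0000 0.0000 0.0000
58.9190 49.4698 36.5081 18.7285 0.0000 0.0000 0.0000 0.0000 0.0000

params: Δt=0.10275 u=1.17120 d=0.85382 q=0.47941 e^(-rΔt)=0.99406
t_8 payoffs: 58.9190 49.4698 36.5081 18.7285 0.0000 0.0000 0.0000 0.0000 0.0000
t_7: node(7,0) S=29.7731 payoff=54.5669 vs cont=54.0658 → 54.5669 [stop]  node(7,1) S=40.8400 payoff=43.5000 vs cont=42.9988 → 43.5000 [stop]  node(7,2) S=56.0207 payoff=28.3193 vs cont=27.8182 → 28.3193 [stop]  node(7,3) S=76.8442 payoff=7.4958 vs cont=9.6920 → 9.6920 [wait]  node(7,4) S=105.4081 payoff=0.0000 vs cont=0.0000 → 0.0000 [wait]  node(7,5) S=144.5894 payoff=0.0000 vs cont=0.0000 → 0.0000 [wait]  node(7,6) S=198.3348 payoff=0.0000 vs cont=0.0000 → 0.0000 [wait]  node(7,7) S=272.0580 payoff=0.0000 vs cont=0.0000 → 0.0000 [wait]  ⇒ S*(7)=56.0207
t_6: node(6,0) S=34.8702 payoff=49.4698 vs cont=48.9686 → 49.4698 [stop]  node(6,1) S=47.8319 payoff=36.5081 vs cont=36.0070 → 36.5081 [stop]  node(6,2) S=65.6115 payoff=18.7285 vs cont=19.2740 → 19.2740 [wait]  node(6,3) S=90.0000 payoff=0.0000 vs cont=5.0156 → 5.0156 [wait]  node(6,4) S=123.4540 payoff=0.0000 vs cont=0.0000 → 0.0000 [wait]  node(6,5) S=169.3432 payoff=0.0000 vs cont=0.0000 → 0.0000 [wait]  node(6,6) S=232.2899 payoff=0.0000 vs cont=0.0000 → 0.0000 [wait]  ⇒ S*(6)=47.8319
t_5: node(5,0) S=40.8400 payoff=43.5000 vs cont=42.9988 → 43.5000 [stop]  node(5,1) S=56.0207 payoff=28.3193 vs cont=28.0781 → 28.3193 [stop]  node(5,2) S=76.8442 payoff=7.4958 vs cont=12.3645 → 12.3645 [wait]  node(5,3) S=105.4081 payoff=0.0000 vs cont=2.5956 → 2.5956 [wait]  node(5,4) S=144.5894 payoff=0.0000 vs cont=0.0000 → 0.0000 [wait]  node(5,5) S=198.3348 payoff=0.0000 vs cont=0.0000 → 0.0000 [wait]  ⇒ S*(5)=56.0207
t_4: node(4,0) S=47.8319 payoff=36.5081 vs cont=36.0070 → 36.5081 [stop]  node(4,1) S=65.6115 payoff=18.7285 vs cont=20.5476 → 20.5476 [wait]  node(4,2) S=90.0000 payoff=0.0000 vs cont=7.6355 → 7.6355 [wait]  node(4,3) S=123.4540 payoff=0.0000 vs cont=1.3432 → 1.3432 [wait]  node(4,4) S=169.3432 payoff=0.0000 vs cont=0.0000 → 0.0000 [wait]  ⇒ S*(4)=47.8319
t_3: node(3,0) S=56.0207 payoff=28.3193 vs cont=28.6851 → 28.6851 [wait]  node(3,1) S=76.8442 payoff=7.4958 vs cont=14.2722 → 14.2722 [wait]  node(3,2) S=105.4081 payoff=0.0000 vs cont=4.5915 → 4.5915 [wait]  node(3,3) S=144.5894 payoff=0.0000 vs cont=0.6951 → 0.6951 [wait]  ⇒ S*(3)=-
t_2: node(2,0) S=65.6115 payoff=18.7285 vs cont=21.6460 → 21.6460 [wait]  node(2,1) S=90.0000 payoff=0.0000 vs cont=9.5739 → 9.5739 [wait]  node(2,2) S=123.4540 payoff=0.0000 vs cont=2.7074 → 2.7074 [wait]  ⇒ S*(2)=-
t_1: node(1,0) S=76.8442 payoff=7.4958 vs cont=15.7643 → 15.7643 [wait]  node(1,1) S=105.4081 payoff=0.0000 vs cont=6.2447 → 6.2447 [wait]  ⇒ S*(1)=-
t_0: node(0,0) S=90.0000 payoff=0.0000 vs cont=11.1340 → 11.1340 [wait]  ⇒ S*(0)=-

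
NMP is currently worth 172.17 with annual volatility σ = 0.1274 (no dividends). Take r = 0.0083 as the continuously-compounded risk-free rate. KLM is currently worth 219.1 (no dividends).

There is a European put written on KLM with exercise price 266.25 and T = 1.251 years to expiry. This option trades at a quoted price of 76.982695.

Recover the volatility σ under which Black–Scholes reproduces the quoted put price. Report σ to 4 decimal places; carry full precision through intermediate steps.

sigma = 0.4883

At σ = 0.4883 the Black–Scholes value reproduces the quote:
σ√T = 0.4883·√1.251 = 0.546154
d₁ = (ln(S/K) + (r+σ²/2)T) / (σ√T) = (ln(219.1/266.25) + (0.0083+0.4883²/2)·1.251) / 0.546154 = (-0.194907 + 0.159526) / 0.546154 = -0.064784
d₂ = d₁ − σ√T = -0.064784 − 0.546154 = -0.610938
e^{−rT} = 0.989670
N(−d₁) = 0.525827,  N(−d₂) = 0.729380
V = K·e^{−rT}·N(−d₂) − S·N(−d₁) = 192.191367 − 115.208671 = 76.982695 (matching the quote); vega is positive throughout, so no other σ reproduces this price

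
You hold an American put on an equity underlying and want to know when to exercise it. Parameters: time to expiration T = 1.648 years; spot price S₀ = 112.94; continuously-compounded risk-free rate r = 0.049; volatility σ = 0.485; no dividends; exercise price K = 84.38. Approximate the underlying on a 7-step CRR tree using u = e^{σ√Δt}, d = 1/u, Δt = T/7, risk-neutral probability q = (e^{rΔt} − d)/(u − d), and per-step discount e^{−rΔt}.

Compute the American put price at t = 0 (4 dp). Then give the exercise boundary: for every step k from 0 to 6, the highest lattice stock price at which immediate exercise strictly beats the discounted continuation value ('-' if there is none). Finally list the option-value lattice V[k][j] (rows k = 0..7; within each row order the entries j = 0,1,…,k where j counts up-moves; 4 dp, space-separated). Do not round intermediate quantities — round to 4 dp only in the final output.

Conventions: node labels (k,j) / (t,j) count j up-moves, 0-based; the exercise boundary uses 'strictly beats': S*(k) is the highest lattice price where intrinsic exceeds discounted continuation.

Δt=0.23543  u=1.26532  d=0.79031  q=0.46586  discount=0.98853
step 7 (expiry): payoffs max(K−S,0) = 62.6310 49.5589 28.6301 0.0000 0.0000 0.0000 0.0000 0.0000
step 6: (k=6,j=0): S=27.5195, K−S=56.8605, hold=55.8927 ⇒ V=56.8605 exercise | (k=6,j=1): S=44.0599, K−S=40.3201, hold=39.3523 ⇒ V=40.3201 exercise | (k=6,j=2): S=70.5416, K−S=13.8384, hold=15.1169 ⇒ V=15.1169 continue | (k=6,j=3): S=112.9400, K−S=0.0000, hold=0.0000 ⇒ V=0.0000 continue | (k=6,j=4): S=180.8215, K−S=0.0000, hold=0.0000 ⇒ V=0.0000 continue | (k=6,j=5): S=289.5024, K−S=0.0000, hold=0.0000 ⇒ V=0.0000 continue | (k=6,j=6): S=463.5051, K−S=0.0000, hold=0.0000 ⇒ V=0.0000 continue  boundary S*=44.0599
step 5: (k=5,j=0): S=34.8211, K−S=49.5589, hold=48.5911 ⇒ V=49.5589 exercise | (k=5,j=1): S=55.7499, K−S=28.6301, hold=28.2510 ⇒ V=28.6301 exercise | (k=5,j=2): S=89.2579, K−S=0.0000, hold=7.9819 ⇒ V=7.9819 continue | (k=5,j=3): S=142.9055, K−S=0.0000, hold=0.0000 ⇒ V=0.0000 continue | (k=5,j=4): S=228.7974, K−S=0.0000, hold=0.0000 ⇒ V=0.0000 continue | (k=5,j=5): S=366.3139, K−S=0.0000, hold=0.0000 ⇒ V=0.0000 continue  boundary S*=55.7499
step 4: (k=4,j=0): S=44.0599, K−S=40.3201, hold=39.3523 ⇒ V=40.3201 exercise | (k=4,j=1): S=70.5416, K−S=13.8384, hold=18.7927 ⇒ V=18.7927 continue | (k=4,j=2): S=112.9400, K−S=0.0000, hold=4.2145 ⇒ V=4.2145 continue | (k=4,j=3): S=180.8215, K−S=0.0000, hold=0.0000 ⇒ V=0.0000 continue | (k=4,j=4): S=289.5024, K−S=0.0000, hold=0.0000 ⇒ V=0.0000 continue  boundary S*=44.0599
step 3: (k=3,j=0): S=55.7499, K−S=28.6301, hold=29.9438 ⇒ V=29.9438 continue | (k=3,j=1): S=89.2579, K−S=0.0000, hold=11.8636 ⇒ V=11.8636 continue | (k=3,j=2): S=142.9055, K−S=0.0000, hold=2.2253 ⇒ V=2.2253 continue | (k=3,j=3): S=228.7974, K−S=0.0000, hold=0.0000 ⇒ V=0.0000 continue  boundary S*=-
step 2: (k=2,j=0): S=70.5416, K−S=13.8384, hold=21.2741 ⇒ V=21.2741 continue | (k=2,j=1): S=112.9400, K−S=0.0000, hold=7.2889 ⇒ V=7.2889 continue | (k=2,j=2): S=180.8215, K−S=0.0000, hold=1.1750 ⇒ V=1.1750 continue  boundary S*=-
step 1: (k=1,j=0): S=89.2579, K−S=0.0000, hold=14.5896 ⇒ V=14.5896 continue | (k=1,j=1): S=142.9055, K−S=0.0000, hold=4.3897 ⇒ V=4.3897 continue  boundary S*=-
step 0: (k=0,j=0): S=112.9400, K−S=0.0000, hold=9.7250 ⇒ V=9.7250 continue  boundary S*=-

price = 9.7250
boundary = - - - - 44.0599 55.7499 44.0599
tree:
9.7250
14.5896 4.3897
21.2741 7.2889 1.1750
29.9438 11.8636 2.2253 0.0000
40.3201 18.7927 4.2145 0.0000 0.0000
49.5589 28.6301 7.9819 0.0000 0.0000 0.0000
56.8605 40.3201 15.1169 0.0000 0.0000 0.0000 0.0000
62.6310 49.5589 28.6301 0.0000 0.0000 0.0000 0.0000 0.0000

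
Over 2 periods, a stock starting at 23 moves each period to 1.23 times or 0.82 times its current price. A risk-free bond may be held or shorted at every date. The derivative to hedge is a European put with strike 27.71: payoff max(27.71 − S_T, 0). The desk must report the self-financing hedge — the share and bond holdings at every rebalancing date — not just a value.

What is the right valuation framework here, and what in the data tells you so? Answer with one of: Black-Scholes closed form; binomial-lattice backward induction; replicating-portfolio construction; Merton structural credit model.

Key observation: the task asks for the hedge itself — share and bond holdings at every node of the 2-period tree on spot 23 with factors 1.23/0.82 — which is exactly what the replicating-portfolio construction produces.

framework: replicating-portfolio construction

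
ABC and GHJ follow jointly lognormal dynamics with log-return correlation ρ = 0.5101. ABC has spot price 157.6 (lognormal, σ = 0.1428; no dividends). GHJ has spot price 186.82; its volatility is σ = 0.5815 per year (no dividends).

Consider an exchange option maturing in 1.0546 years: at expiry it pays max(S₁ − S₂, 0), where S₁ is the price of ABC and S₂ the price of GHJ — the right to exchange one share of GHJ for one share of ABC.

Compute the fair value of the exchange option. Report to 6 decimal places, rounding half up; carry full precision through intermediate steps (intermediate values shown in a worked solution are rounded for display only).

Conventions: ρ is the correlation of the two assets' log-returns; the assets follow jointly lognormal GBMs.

σ_eff = √(σ₁² + σ₂² − 2ρσ₁σ₂) = √(0.1428² + 0.5815² − 2·0.5101·0.1428·0.5815) = 0.523277
d₁ = (ln(S₁/S₂) + (q₂ − q₁ + σ_eff²/2)T) / (σ_eff√T) = (ln(157.6/186.82) + (0.0 − 0.0 + 0.136909)·1.0546) / 0.537372 = -0.047827
d₂ = d₁ − σ_eff√T = -0.047827 − 0.537372 = -0.585199
N(d₁) = 0.480927,  N(d₂) = 0.279207
V = S₁·e^{−q₁T}·N(d₁) − S₂·e^{−q₂T}·N(d₂) = 75.794105 − 52.161424 = 23.632681
Key observation: pricing in GHJ-units makes this a unit-strike call on the ratio S₁/S₂ — the risk-free rate cancels and cannot affect the value.

exchange price = 23.632681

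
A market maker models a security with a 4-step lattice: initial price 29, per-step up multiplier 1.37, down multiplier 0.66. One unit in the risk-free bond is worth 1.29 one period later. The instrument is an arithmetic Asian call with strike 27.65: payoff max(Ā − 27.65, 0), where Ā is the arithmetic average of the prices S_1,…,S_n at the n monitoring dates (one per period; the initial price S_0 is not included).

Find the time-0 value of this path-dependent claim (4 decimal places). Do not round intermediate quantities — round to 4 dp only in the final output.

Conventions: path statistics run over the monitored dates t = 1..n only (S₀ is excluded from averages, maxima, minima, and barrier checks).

price = 10.7032

Risk-neutral up-probability p* = (R−d)/(u−d) = (1.29−0.66)/(1.37−0.66) = 0.8873; the claim prices as the p*-weighted sum of path payoffs discounted by R^4.
Enumerate all 2^4 = 16 price paths (U = up ×1.37, D = down ×0.66); each path with k up-moves has probability p*^k·(1−p*)^(4−k).
DDDD: Ā=11.4031, payoff=0.0000, prob=0.000161
UDDD: Ā=23.6701, payoff=0.0000, prob=0.001269
DUDD: Ā=18.5226, payoff=0.0000, prob=0.001269
UUDD: Ā=38.4484, payoff=10.7984, prob=0.009996
DDUD: Ā=15.1253, payoff=0.0000, prob=0.001269
UDUD: Ā=31.3964, payoff=3.7464, prob=0.009996
DUUD: Ā=26.2489, payoff=0.0000, prob=0.009996
UUUD: Ā=54.4863, payoff=26.8363, prob=0.078719
DDDU: Ā=12.8830, payoff=0.0000, prob=0.001269
UDDU: Ā=26.7420, payoff=0.0000, prob=0.009996
DUDU: Ā=21.5945, payoff=0.0000, prob=0.009996
UUDU: Ā=44.8249, payoff=17.1749, prob=0.078719
DDUU: Ā=18.1971, payoff=0.0000, prob=0.009996
UDUU: Ā=37.7728, payoff=10.1228, prob=0.078719
DUUU: Ā=32.6253, payoff=4.9753, prob=0.078719
UUUU: Ā=67.7223, payoff=40.0723, prob=0.619910
Price = Σ prob·payoff / R^4 = 29.639633 / 2.769229 = 10.7032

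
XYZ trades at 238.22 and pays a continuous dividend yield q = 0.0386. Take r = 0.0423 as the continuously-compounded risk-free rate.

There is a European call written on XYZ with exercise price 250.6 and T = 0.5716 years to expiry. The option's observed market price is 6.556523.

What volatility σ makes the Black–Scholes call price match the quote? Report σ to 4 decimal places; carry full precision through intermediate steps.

sigma = 0.1588

At σ = 0.1588 the Black–Scholes value reproduces the quote:
σ√T = 0.1588·√0.5716 = 0.120060
d₁ = (ln(S/K) + (r−q+σ²/2)T) / (σ√T) = (ln(238.22/250.6) + (0.0423−0.0386+0.1588²/2)·0.5716) / 0.120060 = (-0.050663 + 0.009322) / 0.120060 = -0.344341
d₂ = d₁ − σ√T = -0.344341 − 0.120060 = -0.464400
e^{−rT} = 0.976111
e^{−qT} = 0.978178
N(d₁) = 0.365295,  N(d₂) = 0.321181
V = S·e^{−qT}·N(d₁) − K·e^{−rT}·N(d₂) = 85.121623 − 78.565099 = 6.556523 (matching the quote); vega is positive throughout, so no other σ reproduces this price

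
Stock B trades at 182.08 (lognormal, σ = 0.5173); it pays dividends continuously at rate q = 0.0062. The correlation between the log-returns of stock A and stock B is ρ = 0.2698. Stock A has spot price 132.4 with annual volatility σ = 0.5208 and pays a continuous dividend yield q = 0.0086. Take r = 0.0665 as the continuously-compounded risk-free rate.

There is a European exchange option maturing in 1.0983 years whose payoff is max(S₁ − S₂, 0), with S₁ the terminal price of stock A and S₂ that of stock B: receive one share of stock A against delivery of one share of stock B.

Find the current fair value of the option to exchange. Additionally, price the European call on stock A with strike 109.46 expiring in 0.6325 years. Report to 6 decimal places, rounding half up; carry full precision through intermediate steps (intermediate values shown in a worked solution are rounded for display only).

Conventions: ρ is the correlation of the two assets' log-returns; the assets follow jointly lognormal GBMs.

σ_eff = √(σ₁² + σ₂² − 2ρσ₁σ₂) = √(0.5208² + 0.5173² − 2·0.2698·0.5208·0.5173) = 0.627263
d₁ = (ln(S₁/S₂) + (q₂ − q₁ + σ_eff²/2)T) / (σ_eff√T) = (ln(132.4/182.08) + (0.0062 − 0.0086 + 0.196729)·1.0983) / 0.657370 = -0.160011
d₂ = d₁ − σ_eff√T = -0.160011 − 0.657370 = -0.817382
N(d₁) = 0.436436,  N(d₂) = 0.206855
V = S₁·e^{−q₁T}·N(d₁) − S₂·e^{−q₂T}·N(d₂) = 57.240904 − 37.408597 = 19.832307
[vanilla: stock A call K=109.46]
σ√T = 0.5208·√0.6325 = 0.414192
d₁ = (ln(S/K) + (r−q+σ²/2)T) / (σ√T) = (ln(132.4/109.46) + (0.0665−0.0086+0.5208²/2)·0.6325) / 0.414192 = (0.190268 + 0.122399) / 0.414192 = 0.754886
d₂ = d₁ − σ√T = 0.754886 − 0.414192 = 0.340695
e^{−rT} = 0.958811
e^{−qT} = 0.994575
N(d₁) = 0.774841,  N(d₂) = 0.633333
price = S·e^{−qT}·N(d₁) − K·e^{−rT}·N(d₂) = 102.032483 − 66.469253 = 35.563230

exchange price = 19.832307
price(stock A call K=109.46) = 35.563230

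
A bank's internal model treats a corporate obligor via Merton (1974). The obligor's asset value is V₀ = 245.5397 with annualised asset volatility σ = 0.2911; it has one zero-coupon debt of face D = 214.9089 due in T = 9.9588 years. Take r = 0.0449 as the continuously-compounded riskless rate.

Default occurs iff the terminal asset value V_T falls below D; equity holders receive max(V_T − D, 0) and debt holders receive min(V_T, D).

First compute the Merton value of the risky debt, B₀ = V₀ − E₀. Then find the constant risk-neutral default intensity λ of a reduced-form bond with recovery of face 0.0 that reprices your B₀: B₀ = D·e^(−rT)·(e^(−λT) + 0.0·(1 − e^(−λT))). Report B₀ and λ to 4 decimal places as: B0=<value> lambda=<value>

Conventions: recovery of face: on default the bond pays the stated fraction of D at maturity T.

B0=111.9096 lambda=0.0206

Work the structural quantities from V₀ = 245.5397 against face 214.9089:
d₁ = [ln(V₀/D) + (r + σ²/2)T] / (σ√T)
   = [ln(245.5397/214.9089) + (0.0449 + 0.5·0.2911²)·9.9588] / (0.2911·√9.9588)
   = [0.133244 + 0.869101] / 0.918641 = 1.091117
d₂ = d₁ − σ√T = 1.091117 − 0.918641 = 0.172477
N(d₁) = 0.862389,  N(d₂) = 0.568469,  e^(−rT) = 0.639448
E₀ = V₀·N(d₁) − D·e^(−rT)·N(d₂)
   = 245.5397·0.862389 − 214.9089·0.639448·0.568469 = 133.630146
B₀ = V₀ − E₀ = 245.5397 − 133.630146 = 111.909554
e^(−λT) = (B₀·e^(rT)/D − 0)/(1 − 0) = (111.9096·1.563849/214.9089 − 0)/1 = 0.81434376
λ = −ln(0.81434376)/9.9588 = 0.020622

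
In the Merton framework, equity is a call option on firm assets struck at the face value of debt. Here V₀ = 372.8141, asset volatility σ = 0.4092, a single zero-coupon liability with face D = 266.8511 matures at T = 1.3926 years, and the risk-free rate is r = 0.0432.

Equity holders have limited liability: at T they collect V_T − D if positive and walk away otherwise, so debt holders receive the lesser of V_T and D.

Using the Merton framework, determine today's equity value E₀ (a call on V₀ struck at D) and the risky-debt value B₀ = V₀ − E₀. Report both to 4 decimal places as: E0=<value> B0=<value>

E0=138.4864 B0=234.3277

With assets at 372.8141 and a single debt payment of 266.8511 at 1.3926 years:
d₁ = [ln(V₀/D) + (r + σ²/2)T] / (σ√T)
   = [ln(372.8141/266.8511) + (0.0432 + 0.5·0.4092²)·1.3926] / (0.4092·√1.3926)
   = [0.334389 + 0.176752] / 0.482891 = 1.058503
d₂ = d₁ − σ√T = 1.058503 − 0.482891 = 0.575612
N(d₁) = 0.855087,  N(d₂) = 0.717561,  e^(−rT) = 0.941614
E₀ = V₀·N(d₁) − D·e^(−rT)·N(d₂)
   = 372.8141·0.855087 − 266.8511·0.941614·0.717561 = 138.486368
B₀ = V₀ − E₀ = 372.8141 − 138.486368 = 234.327732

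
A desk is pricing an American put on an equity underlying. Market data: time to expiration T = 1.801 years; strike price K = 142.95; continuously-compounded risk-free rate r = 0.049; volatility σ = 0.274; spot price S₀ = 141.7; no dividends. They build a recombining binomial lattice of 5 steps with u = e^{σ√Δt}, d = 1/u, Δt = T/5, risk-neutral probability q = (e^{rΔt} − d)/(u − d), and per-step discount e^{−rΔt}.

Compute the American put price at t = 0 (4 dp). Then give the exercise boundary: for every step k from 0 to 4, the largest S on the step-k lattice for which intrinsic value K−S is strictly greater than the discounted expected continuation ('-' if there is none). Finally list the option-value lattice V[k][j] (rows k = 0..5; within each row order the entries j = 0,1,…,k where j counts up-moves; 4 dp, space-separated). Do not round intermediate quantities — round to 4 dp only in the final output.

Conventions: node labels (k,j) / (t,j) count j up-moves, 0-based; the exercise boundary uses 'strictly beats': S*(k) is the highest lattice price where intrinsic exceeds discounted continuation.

price = 17.0740
boundary = - - 101.9845 86.5200 101.9845
tree:
17.0740
26.9793 8.2590
40.9655 14.6322 2.4926
56.4300 25.0895 5.2080 0.0000
69.5496 40.9655 10.8818 0.0000 0.0000
80.6797 56.4300 22.7368 0.0000 0.0000 0.0000

params: Δt=0.36020 u=1.17874 d=0.84836 q=0.51288 e^(-rΔt)=0.98251
t_5 payoffs: 80.6797 56.4300 22.7368 0.0000 0.0000 0.0000
t_4: node(4,0) S=73.4004 payoff=69.5496 vs cont=67.0487 → 69.5496 [stop]  node(4,1) S=101.9845 payoff=40.9655 vs cont=38.4646 → 40.9655 [stop]  node(4,2) S=141.7000 payoff=1.2500 vs cont=10.8818 → 10.8818 [wait]  node(4,3) S=196.8818 payoff=0.0000 vs cont=0.0000 → 0.0000 [wait]  node(4,4) S=273.5528 payoff=0.0000 vs cont=0.0000 → 0.0000 [wait]  ⇒ S*(4)=101.9845
t_3: node(3,0) S=86.5200 payoff=56.4300 vs cont=53.9291 → 56.4300 [stop]  node(3,1) S=120.2132 payoff=22.7368 vs cont=25.0895 → 25.0895 [wait]  node(3,2) S=167.0274 payoff=0.0000 vs cont=5.2080 → 5.2080 [wait]  node(3,3) S=232.0723 payoff=0.0000 vs cont=0.0000 → 0.0000 [wait]  ⇒ S*(3)=86.5200
t_2: node(2,0) S=101.9845 payoff=40.9655 vs cont=39.6501 → 40.9655 [stop]  node(2,1) S=141.7000 payoff=1.2500 vs cont=14.6322 → 14.6322 [wait]  node(2,2) S=196.8818 payoff=0.0000 vs cont=2.4926 → 2.4926 [wait]  ⇒ S*(2)=101.9845
t_1: node(1,0) S=120.2132 payoff=22.7368 vs cont=26.9793 → 26.9793 [wait]  node(1,1) S=167.0274 payoff=0.0000 vs cont=8.2590 → 8.2590 [wait]  ⇒ S*(1)=-
t_0: node(0,0) S=141.7000 payoff=1.2500 vs cont=17.0740 → 17.0740 [wait]  ⇒ S*(0)=-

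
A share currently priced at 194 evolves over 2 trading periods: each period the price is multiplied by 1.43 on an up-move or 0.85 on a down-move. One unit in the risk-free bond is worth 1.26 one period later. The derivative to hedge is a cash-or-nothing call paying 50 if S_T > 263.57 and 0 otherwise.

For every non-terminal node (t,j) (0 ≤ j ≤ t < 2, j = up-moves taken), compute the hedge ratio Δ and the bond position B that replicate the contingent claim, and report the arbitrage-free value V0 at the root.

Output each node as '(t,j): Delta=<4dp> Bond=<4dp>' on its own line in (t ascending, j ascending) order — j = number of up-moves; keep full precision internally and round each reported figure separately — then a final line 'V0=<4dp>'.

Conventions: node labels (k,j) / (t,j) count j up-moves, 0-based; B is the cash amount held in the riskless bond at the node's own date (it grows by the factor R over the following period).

(0,0): Delta=0.2493 Bond=-32.6269
(1,0): Delta=0.0000 Bond=0.0000
(1,1): Delta=0.3107 Bond=-58.1554
V0=15.7377

Arbitrage-free pricing uses the up-move probability p* = (R−d)/(u−d) = 0.7069, discounting each step at R = 1.26.
Terminal payoffs: V(2,0)=0.0000, V(2,1)=0.0000, V(2,2)=50.0000
  t=1,j=0: stock 164.9000 → up 235.8070 (V=0.0000), down 140.1650 (V=0.0000). Price 0.0000; hedge Δ=0.0000, bond B=0.0000.
  t=1,j=1: stock 277.4200 → up 396.7106 (V=50.0000), down 235.8070 (V=0.0000). Price 28.0515; hedge Δ=0.3107, bond B=-58.1554.
  t=0,j=0: stock 194.0000 → up 277.4200 (V=28.0515), down 164.9000 (V=0.0000). Price 15.7377; hedge Δ=0.2493, bond B=-32.6269.
Verification: the root portfolio costs Δ(0,0)·S0 + B(0,0) = 15.7377, matching V0.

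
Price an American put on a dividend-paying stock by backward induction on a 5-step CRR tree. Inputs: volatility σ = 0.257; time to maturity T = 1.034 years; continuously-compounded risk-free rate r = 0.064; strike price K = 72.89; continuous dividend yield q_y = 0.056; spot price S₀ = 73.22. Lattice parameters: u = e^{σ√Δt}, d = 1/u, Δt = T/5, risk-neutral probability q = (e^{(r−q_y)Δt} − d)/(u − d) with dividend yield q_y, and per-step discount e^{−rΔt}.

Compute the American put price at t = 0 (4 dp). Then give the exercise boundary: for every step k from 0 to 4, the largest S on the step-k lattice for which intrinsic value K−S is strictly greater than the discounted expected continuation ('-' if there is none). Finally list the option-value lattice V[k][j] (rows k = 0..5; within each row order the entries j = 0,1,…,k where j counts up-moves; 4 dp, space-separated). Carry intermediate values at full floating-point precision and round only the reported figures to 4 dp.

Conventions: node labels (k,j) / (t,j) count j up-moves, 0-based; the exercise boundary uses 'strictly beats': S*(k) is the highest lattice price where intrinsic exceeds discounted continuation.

Δt=0.20680, u=1.12397, d=0.88970, q=0.47788, disc=e^(-rΔt)=0.98685
k=5 terminal: V=max(K-S,0) → 32.0725 21.3244 7.7462 0.0000 0.0000 0.0000
k=4: j=0 S=45.8779 intr=27.0121 cont=26.5820 V=27.0121[EX]; j=1 S=57.9584 intr=14.9316 cont=14.6406 V=14.9316[EX]; j=2 S=73.2200 intr=0.0000 cont=3.9912 V=3.9912[hold]; j=3 S=92.5003 intr=0.0000 cont=0.0000 V=0.0000[hold]; j=4 S=116.8574 intr=0.0000 cont=0.0000 V=0.0000[hold]  S*(4)=57.9584
k=3: j=0 S=51.5656 intr=21.3244 cont=20.9598 V=21.3244[EX]; j=1 S=65.1438 intr=7.7462 cont=9.5758 V=9.5758[hold]; j=2 S=82.2974 intr=0.0000 cont=2.0565 V=2.0565[hold]; j=3 S=103.9680 intr=0.0000 cont=0.0000 V=0.0000[hold]  S*(3)=51.5656
k=2: j=0 S=57.9584 intr=14.9316 cont=15.5034 V=15.5034[hold]; j=1 S=73.2200 intr=0.0000 cont=5.9038 V=5.9038[hold]; j=2 S=92.5003 intr=0.0000 cont=1.0596 V=1.0596[hold]  S*(2)=-
k=1: j=0 S=65.1438 intr=7.7462 cont=10.7724 V=10.7724[hold]; j=1 S=82.2974 intr=0.0000 cont=3.5417 V=3.5417[hold]  S*(1)=-
k=0: j=0 S=73.2200 intr=0.0000 cont=7.2207 V=7.2207[hold]  S*(0)=-

price = 7.2207
boundary = - - - 51.5656 57.9584
tree:
7.2207
10.7724 3.5417
15.5034 5.9038 1.0596
21.3244 9.5758 2.0565 0.0000
27.0121 14.9316 3.9912 0.0000 0.0000
32.0725 21.3244 7.7462 0.0000 0.0000 0.0000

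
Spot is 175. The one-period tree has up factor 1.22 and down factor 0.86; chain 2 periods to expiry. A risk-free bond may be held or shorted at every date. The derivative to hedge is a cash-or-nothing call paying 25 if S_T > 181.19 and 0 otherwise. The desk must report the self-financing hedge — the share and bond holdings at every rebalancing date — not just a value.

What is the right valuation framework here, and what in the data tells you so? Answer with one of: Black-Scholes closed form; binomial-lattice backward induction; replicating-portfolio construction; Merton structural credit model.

framework: replicating-portfolio construction

Key observation: the mandate to exhibit the hedge at every date and state singles out the replicating-portfolio construction on the 2-period tree with factors 1.22 and 0.86 from 175.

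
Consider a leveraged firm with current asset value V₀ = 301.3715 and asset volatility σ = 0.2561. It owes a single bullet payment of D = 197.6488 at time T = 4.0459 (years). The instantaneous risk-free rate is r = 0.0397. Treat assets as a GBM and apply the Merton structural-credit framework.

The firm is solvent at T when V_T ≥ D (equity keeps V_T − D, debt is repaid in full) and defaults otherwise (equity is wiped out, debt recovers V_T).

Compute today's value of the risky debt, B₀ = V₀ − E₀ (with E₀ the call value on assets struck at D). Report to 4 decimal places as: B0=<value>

B0=160.9932

With assets at 301.3715 and a single debt payment of 197.6488 at 4.0459 years:
d₁ = [ln(V₀/D) + (r + σ²/2)T] / (σ√T)
   = [ln(301.3715/197.6488) + (0.0397 + 0.5·0.2561²)·4.0459] / (0.2561·√4.0459)
   = [0.421852 + 0.293302] / 0.515130 = 1.388297
d₂ = d₁ − σ√T = 1.388297 − 0.515130 = 0.873167
N(d₁) = 0.917477,  N(d₂) = 0.808714,  e^(−rT) = 0.851614
E₀ = V₀·N(d₁) − D·e^(−rT)·N(d₂)
   = 301.3715·0.917477 − 197.6488·0.851614·0.808714 = 140.378258
B₀ = V₀ − E₀ = 301.3715 − 140.378258 = 160.993242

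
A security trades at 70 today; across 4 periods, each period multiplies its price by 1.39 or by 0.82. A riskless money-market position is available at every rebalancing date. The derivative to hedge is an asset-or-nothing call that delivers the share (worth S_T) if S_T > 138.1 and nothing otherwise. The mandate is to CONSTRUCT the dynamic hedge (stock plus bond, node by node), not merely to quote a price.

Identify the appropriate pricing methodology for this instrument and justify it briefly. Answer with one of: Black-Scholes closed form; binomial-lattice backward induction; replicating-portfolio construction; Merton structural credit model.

framework: replicating-portfolio construction

Key observation: what is demanded is not a single number but the (Δ, B) position at each node of the 1.39/0.82 tree starting at 70; constructing those positions is the replicating-portfolio method.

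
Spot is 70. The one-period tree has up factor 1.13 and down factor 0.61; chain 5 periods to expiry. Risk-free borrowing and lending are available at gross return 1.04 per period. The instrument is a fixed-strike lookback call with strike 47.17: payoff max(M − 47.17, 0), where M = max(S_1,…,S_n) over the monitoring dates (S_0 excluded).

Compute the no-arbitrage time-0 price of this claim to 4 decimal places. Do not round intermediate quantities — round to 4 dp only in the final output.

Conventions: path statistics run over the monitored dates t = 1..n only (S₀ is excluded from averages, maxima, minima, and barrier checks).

Risk-neutral up-probability p* = (R−d)/(u−d) = (1.04−0.61)/(1.13−0.61) = 0.8269; the claim prices as the p*-weighted sum of path payoffs discounted by R^5.
Enumerate all 2^5 = 32 price paths (U = up ×1.13, D = down ×0.61); each path with k up-moves has probability p*^k·(1−p*)^(5−k).
DDDDD: M=42.7000, payoff=0.0000, prob=0.000155
UDDDD: M=79.1000, payoff=31.9300, prob=0.000742
DUDDD: M=48.2510, payoff=1.0810, prob=0.000742
UUDDD: M=89.3830, payoff=42.2130, prob=0.003545
DDUDD: M=42.7000, payoff=0.0000, prob=0.000742
UDUDD: M=79.1000, payoff=31.9300, prob=0.003545
DUUDD: M=54.5236, payoff=7.3536, prob=0.003545
UUUDD: M=101.0028, payoff=53.8328, prob=0.016938
DDDUD: M=42.7000, payoff=0.0000, prob=0.000742
UDDUD: M=79.1000, payoff=31.9300, prob=0.003545
DUDUD: M=48.2510, payoff=1.0810, prob=0.003545
UUDUD: M=89.3830, payoff=42.2130, prob=0.016938
DDUUD: M=42.7000, payoff=0.0000, prob=0.003545
UDUUD: M=79.1000, payoff=31.9300, prob=0.016938
DUUUD: M=61.6117, payoff=14.4417, prob=0.016938
UUUUD: M=114.1332, payoff=66.9632, prob=0.080928
DDDDU: M=42.7000, payoff=0.0000, prob=0.000742
UDDDU: M=79.1000, payoff=31.9300, prob=0.003545
DUDDU: M=48.2510, payoff=1.0810, prob=0.003545
UUDDU: M=89.3830, payoff=42.2130, prob=0.016938
DDUDU: M=42.7000, payoff=0.0000, prob=0.003545
UDUDU: M=79.1000, payoff=31.9300, prob=0.016938
DUUDU: M=54.5236, payoff=7.3536, prob=0.016938
UUUDU: M=101.0028, payoff=53.8328, prob=0.080928
DDDUU: M=42.7000, payoff=0.0000, prob=0.003545
UDDUU: M=79.1000, payoff=31.9300, prob=0.016938
DUDUU: M=48.2510, payoff=1.0810, prob=0.016938
UUDUU: M=89.3830, payoff=42.2130, prob=0.080928
DDUUU: M=42.7000, payoff=0.0000, prob=0.016938
UDUUU: M=79.1000, payoff=31.9300, prob=0.080928
DUUUU: M=69.6212, payoff=22.4512, prob=0.080928
UUUUU: M=128.9705, payoff=81.8005, prob=0.386657
Price = Σ prob·payoff / R^5 = 54.121082 / 1.216653 = 44.4836

price = 44.4836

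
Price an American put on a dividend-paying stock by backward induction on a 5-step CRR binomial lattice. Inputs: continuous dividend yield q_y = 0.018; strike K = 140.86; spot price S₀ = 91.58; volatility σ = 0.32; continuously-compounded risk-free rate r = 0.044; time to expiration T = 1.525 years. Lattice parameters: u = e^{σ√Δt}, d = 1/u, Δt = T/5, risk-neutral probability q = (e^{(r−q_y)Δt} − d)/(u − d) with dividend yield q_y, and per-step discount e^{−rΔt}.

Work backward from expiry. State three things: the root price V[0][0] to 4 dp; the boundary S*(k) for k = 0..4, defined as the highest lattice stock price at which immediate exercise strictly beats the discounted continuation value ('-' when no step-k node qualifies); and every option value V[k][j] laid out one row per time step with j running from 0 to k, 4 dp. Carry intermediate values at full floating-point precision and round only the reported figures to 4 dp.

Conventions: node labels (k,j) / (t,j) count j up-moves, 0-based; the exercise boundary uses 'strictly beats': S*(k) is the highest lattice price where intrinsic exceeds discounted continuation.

price = 49.6386
boundary = - 76.7449 91.5800 76.7449 91.5800
tree:
49.6386
64.1151 35.2531
76.5470 49.2800 20.9517
86.9651 64.1151 33.0355 8.3655
95.6956 76.5470 49.2800 16.2530 0.0000
103.0118 86.9651 64.1151 31.5772 0.0000 0.0000

params: Δt=0.30500 u=1.19330 d=0.83801 q=0.47834 e^(-rΔt)=0.98667
t_5 payoffs: 103.0118 86.9651 64.1151 31.5772 0.0000 0.0000
t_4: node(4,0) S=45.1644 payoff=95.6956 vs cont=94.0651 → 95.6956 [stop]  node(4,1) S=64.3130 payoff=76.5470 vs cont=75.0214 → 76.5470 [stop]  node(4,2) S=91.5800 payoff=49.2800 vs cont=47.9037 → 49.2800 [stop]  node(4,3) S=130.4075 payoff=10.4525 vs cont=16.2530 → 16.2530 [wait]  node(4,4) S=185.6969 payoff=0.0000 vs cont=0.0000 → 0.0000 [wait]  ⇒ S*(4)=91.5800
t_3: node(3,0) S=53.8949 payoff=86.9651 vs cont=85.3825 → 86.9651 [stop]  node(3,1) S=76.7449 payoff=64.1151 vs cont=62.6575 → 64.1151 [stop]  node(3,2) S=109.2828 payoff=31.5772 vs cont=33.0355 → 33.0355 [wait]  node(3,3) S=155.6158 payoff=0.0000 vs cont=8.3655 → 8.3655 [wait]  ⇒ S*(3)=76.7449
t_2: node(2,0) S=64.3130 payoff=76.5470 vs cont=75.0214 → 76.5470 [stop]  node(2,1) S=91.5800 payoff=49.2800 vs cont=48.5919 → 49.2800 [stop]  node(2,2) S=130.4075 payoff=10.4525 vs cont=20.9517 → 20.9517 [wait]  ⇒ S*(2)=91.5800
t_1: node(1,0) S=76.7449 payoff=64.1151 vs cont=62.6575 → 64.1151 [stop]  node(1,1) S=109.2828 payoff=31.5772 vs cont=35.2531 → 35.2531 [wait]  ⇒ S*(1)=76.7449
t_0: node(0,0) S=91.5800 payoff=49.2800 vs cont=49.6386 → 49.6386 [wait]  ⇒ S*(0)=-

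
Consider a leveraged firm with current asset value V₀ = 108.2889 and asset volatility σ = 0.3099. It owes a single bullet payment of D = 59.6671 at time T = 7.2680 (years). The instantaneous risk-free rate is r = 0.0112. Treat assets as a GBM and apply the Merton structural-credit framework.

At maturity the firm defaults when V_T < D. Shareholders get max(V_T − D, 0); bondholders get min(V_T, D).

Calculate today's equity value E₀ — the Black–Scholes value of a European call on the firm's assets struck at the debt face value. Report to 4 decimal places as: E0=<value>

Work the structural quantities from V₀ = 108.2889 against face 59.6671:
d₁ = [ln(V₀/D) + (r + σ²/2)T] / (σ√T)
   = [ln(108.2889/59.6671) + (0.0112 + 0.5·0.3099²)·7.2680] / (0.3099·√7.2680)
   = [0.596022 + 0.430404] / 0.835466 = 1.228566
d₂ = d₁ − σ√T = 1.228566 − 0.835466 = 0.393099
N(d₁) = 0.890383,  N(d₂) = 0.652877,  e^(−rT) = 0.921823
E₀ = V₀·N(d₁) − D·e^(−rT)·N(d₂)
   = 108.2889·0.890383 − 59.6671·0.921823·0.652877 = 60.508678

E0=60.5087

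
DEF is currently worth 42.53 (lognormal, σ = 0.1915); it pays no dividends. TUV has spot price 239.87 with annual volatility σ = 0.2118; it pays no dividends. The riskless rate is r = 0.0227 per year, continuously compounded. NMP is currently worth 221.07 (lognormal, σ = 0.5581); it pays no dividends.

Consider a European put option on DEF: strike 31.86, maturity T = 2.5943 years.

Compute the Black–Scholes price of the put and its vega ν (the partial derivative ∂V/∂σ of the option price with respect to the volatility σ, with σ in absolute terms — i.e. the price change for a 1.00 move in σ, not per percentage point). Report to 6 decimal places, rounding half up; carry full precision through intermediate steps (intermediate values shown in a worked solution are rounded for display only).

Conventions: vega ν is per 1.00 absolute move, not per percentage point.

σ√T = 0.1915·√2.5943 = 0.308446
d₁ = (ln(S/K) + (r+σ²/2)T) / (σ√T) = (ln(42.53/31.86) + (0.0227+0.1915²/2)·2.5943) / 0.308446 = (0.288858 + 0.106460) / 0.308446 = 1.281646
d₂ = d₁ − σ√T = 1.281646 − 0.308446 = 0.973200
e^{−rT} = 0.942810
N(−d₁) = 0.099983,  N(−d₂) = 0.165227
Put price V = K·e^{−rT}·N(−d₂) − S·N(−d₁) = 4.963071 − 4.252293 = 0.710778
φ(d₁) = (1/√(2π))·e^{−d₁²/2} = 0.175477
ν = S·φ(d₁)·√T = 12.020589

price = 0.710778
ν = 12.020589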